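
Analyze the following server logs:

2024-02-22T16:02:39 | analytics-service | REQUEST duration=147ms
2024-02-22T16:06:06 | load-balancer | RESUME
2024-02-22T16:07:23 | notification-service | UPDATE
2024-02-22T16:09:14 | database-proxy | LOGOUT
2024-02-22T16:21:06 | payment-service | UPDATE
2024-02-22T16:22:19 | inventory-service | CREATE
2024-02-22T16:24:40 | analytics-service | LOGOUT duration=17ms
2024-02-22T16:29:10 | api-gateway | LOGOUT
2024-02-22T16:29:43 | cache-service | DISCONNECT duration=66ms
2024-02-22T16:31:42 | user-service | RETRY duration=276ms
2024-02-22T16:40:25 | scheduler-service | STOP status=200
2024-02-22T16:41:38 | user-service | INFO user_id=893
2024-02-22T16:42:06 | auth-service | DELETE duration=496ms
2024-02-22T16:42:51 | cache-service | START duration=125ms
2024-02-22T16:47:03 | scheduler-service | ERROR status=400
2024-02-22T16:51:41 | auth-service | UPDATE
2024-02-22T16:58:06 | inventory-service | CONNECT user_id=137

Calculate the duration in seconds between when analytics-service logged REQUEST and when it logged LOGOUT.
1321

To find the time between events:

1. Locate the first REQUEST event for analytics-service: 2024-02-22T16:02:39
2. Locate the first LOGOUT event for analytics-service: 2024-02-22T16:24:40
3. Calculate the difference: 2024-02-22T16:24:40 - 2024-02-22T16:02:39 = 1321 seconds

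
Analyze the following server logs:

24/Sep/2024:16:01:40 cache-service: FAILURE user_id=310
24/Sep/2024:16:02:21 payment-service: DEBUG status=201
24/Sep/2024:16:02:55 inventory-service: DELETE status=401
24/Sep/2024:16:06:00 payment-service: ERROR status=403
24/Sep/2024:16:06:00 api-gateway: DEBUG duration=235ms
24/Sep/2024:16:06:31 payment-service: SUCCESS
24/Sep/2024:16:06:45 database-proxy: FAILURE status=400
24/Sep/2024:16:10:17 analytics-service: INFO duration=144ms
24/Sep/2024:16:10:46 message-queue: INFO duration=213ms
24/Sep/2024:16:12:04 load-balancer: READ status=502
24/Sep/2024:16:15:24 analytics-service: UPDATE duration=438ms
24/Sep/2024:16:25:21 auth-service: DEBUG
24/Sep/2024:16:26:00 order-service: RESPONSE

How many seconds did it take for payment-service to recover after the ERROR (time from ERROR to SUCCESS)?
31

To calculate recovery time:

1. Find ERROR event for payment-service: 24/Sep/2024:16:06:00
2. Find next SUCCESS event for payment-service: 24/Sep/2024:16:06:31
3. Recovery time: 24/Sep/2024:16:06:31 - 24/Sep/2024:16:06:00 = 31 seconds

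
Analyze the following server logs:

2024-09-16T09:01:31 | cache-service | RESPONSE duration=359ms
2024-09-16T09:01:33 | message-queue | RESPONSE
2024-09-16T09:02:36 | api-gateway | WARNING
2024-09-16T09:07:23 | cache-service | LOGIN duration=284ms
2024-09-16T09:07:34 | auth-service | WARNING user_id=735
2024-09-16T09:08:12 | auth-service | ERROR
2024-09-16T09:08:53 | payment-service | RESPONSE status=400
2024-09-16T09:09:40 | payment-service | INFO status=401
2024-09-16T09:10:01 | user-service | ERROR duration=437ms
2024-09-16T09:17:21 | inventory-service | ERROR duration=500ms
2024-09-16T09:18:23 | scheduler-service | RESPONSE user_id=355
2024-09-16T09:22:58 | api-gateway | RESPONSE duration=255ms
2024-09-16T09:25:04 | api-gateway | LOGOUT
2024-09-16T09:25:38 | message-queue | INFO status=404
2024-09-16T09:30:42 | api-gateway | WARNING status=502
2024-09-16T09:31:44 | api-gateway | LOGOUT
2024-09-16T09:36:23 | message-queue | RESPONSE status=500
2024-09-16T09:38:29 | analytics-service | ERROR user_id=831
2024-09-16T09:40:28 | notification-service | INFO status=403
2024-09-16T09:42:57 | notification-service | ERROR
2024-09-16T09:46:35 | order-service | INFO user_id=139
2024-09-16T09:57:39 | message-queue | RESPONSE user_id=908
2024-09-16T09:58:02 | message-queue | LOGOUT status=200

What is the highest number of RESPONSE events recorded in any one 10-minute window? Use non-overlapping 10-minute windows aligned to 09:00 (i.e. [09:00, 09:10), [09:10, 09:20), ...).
3

To find the burst window:

1. Divide the log period into non-overlapping 10-minute windows starting at 09:00
2. Count RESPONSE events in each window
3. Find the window with maximum count
4. Maximum events in a window: 3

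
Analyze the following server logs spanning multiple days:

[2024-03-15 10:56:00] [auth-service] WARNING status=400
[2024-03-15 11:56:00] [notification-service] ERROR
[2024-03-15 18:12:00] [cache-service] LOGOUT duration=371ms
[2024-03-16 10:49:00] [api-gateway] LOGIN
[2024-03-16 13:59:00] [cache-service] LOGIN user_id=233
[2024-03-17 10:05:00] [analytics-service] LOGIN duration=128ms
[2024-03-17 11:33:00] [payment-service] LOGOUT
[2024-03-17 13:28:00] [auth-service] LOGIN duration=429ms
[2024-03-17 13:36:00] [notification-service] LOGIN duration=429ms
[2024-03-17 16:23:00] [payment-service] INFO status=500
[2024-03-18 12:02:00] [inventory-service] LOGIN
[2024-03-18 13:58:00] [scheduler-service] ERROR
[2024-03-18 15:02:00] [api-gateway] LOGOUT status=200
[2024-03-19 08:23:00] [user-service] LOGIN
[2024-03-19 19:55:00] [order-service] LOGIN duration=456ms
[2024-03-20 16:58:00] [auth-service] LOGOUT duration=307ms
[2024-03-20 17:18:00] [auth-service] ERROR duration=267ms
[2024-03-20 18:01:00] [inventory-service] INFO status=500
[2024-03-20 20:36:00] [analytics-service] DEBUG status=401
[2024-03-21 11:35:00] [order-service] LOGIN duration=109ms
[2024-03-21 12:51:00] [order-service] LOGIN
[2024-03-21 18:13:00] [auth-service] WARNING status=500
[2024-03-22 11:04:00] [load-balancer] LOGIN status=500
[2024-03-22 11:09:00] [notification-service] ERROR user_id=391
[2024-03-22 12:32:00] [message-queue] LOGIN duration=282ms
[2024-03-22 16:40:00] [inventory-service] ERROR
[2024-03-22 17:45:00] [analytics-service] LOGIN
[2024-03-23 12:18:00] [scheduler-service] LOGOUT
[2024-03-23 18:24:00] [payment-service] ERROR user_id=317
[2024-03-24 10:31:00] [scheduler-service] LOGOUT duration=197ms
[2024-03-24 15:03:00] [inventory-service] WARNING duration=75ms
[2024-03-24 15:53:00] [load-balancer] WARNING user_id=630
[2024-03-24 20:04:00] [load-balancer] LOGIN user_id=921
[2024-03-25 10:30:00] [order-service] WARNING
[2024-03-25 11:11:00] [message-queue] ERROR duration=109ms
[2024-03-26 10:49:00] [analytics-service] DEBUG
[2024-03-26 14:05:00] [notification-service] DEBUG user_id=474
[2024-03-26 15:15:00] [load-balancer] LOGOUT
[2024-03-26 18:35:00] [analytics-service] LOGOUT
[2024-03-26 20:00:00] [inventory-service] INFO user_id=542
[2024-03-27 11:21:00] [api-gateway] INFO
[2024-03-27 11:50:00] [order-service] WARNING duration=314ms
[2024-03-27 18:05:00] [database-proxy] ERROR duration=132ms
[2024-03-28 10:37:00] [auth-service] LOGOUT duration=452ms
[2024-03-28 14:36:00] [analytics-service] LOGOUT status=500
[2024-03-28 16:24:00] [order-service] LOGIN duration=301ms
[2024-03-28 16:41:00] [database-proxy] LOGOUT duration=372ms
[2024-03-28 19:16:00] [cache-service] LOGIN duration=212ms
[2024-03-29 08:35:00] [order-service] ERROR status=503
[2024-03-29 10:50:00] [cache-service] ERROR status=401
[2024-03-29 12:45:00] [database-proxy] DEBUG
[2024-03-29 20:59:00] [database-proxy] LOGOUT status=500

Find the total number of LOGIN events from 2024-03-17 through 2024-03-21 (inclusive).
8

To filter by date range:

1. Date range: 2024-03-17 through 2024-03-21, both dates inclusive
2. Filter for LOGIN events whose date falls in this range
3. Count matching events: 8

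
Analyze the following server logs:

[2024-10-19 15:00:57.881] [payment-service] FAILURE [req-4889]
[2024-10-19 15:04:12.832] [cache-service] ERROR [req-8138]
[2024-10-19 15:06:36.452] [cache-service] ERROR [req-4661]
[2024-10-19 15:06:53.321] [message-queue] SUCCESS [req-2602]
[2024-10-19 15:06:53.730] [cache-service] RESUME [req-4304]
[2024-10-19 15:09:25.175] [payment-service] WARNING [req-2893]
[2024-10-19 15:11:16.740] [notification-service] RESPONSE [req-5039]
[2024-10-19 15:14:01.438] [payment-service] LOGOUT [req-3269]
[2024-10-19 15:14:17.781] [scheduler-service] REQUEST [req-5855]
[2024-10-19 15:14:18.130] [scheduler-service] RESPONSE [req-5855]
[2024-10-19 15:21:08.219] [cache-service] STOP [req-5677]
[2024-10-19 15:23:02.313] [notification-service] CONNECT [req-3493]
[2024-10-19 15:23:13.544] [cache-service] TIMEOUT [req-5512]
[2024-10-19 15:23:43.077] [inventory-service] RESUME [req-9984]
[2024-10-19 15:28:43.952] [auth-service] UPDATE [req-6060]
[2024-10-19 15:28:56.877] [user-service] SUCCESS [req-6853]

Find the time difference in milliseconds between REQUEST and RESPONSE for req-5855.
349

To calculate latency:

1. Find REQUEST with id req-5855: 2024-10-19 15:14:17.781
2. Find RESPONSE with id req-5855: 2024-10-19 15:14:18.130
3. Latency: 2024-10-19 15:14:18.130 - 2024-10-19 15:14:17.781 = 349ms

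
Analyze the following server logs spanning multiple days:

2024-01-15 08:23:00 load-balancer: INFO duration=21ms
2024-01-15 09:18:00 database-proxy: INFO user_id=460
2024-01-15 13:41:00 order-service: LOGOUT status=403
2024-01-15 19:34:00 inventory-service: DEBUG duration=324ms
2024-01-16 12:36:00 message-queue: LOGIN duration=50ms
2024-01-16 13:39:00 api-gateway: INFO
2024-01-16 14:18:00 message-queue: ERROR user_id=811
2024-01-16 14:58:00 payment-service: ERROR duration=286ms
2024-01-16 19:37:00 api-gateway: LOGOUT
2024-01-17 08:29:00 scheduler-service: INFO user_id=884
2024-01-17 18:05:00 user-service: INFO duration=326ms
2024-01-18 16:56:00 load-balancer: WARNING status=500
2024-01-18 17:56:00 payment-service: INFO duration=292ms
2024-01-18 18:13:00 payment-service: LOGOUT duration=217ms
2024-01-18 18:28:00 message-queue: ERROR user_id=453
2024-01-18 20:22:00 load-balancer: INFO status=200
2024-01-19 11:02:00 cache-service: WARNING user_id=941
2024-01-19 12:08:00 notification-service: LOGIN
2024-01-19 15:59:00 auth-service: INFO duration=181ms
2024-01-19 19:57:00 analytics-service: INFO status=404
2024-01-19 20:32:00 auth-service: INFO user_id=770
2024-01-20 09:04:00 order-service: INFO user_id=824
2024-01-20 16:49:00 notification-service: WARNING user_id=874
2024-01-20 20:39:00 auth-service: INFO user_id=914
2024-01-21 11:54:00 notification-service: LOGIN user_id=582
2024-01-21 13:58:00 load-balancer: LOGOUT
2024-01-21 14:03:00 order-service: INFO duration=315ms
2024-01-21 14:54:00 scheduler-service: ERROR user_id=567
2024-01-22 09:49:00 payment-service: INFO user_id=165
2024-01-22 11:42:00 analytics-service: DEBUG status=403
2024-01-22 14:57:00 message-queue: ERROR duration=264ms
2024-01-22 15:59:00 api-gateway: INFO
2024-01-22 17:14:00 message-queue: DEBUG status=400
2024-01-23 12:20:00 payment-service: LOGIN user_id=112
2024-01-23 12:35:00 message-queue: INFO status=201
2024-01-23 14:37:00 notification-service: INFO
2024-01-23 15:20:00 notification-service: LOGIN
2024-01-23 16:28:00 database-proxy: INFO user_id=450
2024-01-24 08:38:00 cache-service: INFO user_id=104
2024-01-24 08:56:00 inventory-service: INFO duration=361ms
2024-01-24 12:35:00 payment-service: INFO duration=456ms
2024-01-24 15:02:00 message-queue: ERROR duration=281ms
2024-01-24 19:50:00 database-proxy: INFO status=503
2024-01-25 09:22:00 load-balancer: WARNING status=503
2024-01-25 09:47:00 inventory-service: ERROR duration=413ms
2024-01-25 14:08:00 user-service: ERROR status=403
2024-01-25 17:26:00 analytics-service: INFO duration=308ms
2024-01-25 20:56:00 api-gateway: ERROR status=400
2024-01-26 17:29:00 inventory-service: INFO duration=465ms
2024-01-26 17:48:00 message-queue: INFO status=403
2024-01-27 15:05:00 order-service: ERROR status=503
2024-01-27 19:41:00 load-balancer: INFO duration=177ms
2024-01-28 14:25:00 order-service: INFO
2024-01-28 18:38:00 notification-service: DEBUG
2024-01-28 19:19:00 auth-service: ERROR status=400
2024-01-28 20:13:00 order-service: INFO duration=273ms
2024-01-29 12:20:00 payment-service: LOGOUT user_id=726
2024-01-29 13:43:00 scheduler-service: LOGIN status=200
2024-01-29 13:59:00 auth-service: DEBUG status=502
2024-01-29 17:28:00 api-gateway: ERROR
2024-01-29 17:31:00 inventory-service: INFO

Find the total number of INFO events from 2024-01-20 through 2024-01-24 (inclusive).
12

To filter by date range:

1. Date range: 2024-01-20 through 2024-01-24, both dates inclusive
2. Filter for INFO events whose date falls in this range
3. Count matching events: 12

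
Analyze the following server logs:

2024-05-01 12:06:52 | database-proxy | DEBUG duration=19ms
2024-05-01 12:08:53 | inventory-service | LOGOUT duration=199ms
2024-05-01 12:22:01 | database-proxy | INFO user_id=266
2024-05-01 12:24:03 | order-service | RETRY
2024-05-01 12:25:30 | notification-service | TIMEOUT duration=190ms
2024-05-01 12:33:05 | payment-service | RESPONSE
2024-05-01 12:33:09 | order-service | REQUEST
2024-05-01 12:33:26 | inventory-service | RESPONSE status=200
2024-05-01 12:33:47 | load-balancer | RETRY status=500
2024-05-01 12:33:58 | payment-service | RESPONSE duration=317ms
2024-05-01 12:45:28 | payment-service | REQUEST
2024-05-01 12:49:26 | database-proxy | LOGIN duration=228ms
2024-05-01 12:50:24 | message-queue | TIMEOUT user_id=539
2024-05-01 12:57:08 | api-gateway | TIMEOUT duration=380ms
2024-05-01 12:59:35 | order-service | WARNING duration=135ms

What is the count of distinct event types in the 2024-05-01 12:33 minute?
3

To count unique event types:

1. Filter events in the minute starting at 2024-05-01 12:33
2. Extract event types from matching entries
3. Count unique types: 3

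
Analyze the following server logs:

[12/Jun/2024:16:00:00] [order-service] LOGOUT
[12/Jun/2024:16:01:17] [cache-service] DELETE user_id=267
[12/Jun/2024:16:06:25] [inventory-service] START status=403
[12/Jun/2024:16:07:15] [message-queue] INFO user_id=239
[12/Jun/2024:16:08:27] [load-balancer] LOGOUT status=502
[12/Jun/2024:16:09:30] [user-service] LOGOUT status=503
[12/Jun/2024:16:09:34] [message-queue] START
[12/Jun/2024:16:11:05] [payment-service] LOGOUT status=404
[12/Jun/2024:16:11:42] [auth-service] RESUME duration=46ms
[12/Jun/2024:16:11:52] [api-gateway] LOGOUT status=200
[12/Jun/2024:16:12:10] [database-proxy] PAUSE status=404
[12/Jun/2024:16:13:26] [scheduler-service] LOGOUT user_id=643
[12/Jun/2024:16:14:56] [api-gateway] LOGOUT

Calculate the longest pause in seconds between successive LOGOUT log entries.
507

To find the longest gap:

1. Extract all LOGOUT events in chronological order
2. Calculate time differences between consecutive events
3. Find the maximum difference
4. Longest gap: 507 seconds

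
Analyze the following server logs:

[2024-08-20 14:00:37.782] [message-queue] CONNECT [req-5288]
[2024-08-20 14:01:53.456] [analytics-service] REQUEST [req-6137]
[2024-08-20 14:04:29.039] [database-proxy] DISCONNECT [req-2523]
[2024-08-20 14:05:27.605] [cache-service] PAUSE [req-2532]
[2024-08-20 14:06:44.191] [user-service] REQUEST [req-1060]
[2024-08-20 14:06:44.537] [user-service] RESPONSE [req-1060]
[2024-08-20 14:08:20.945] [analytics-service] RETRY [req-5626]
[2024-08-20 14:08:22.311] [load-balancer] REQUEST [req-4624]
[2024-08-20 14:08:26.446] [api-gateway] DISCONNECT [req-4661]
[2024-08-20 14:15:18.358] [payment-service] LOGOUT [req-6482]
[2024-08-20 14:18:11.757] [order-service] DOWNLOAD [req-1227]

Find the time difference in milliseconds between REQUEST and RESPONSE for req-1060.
346

To calculate latency:

1. Find REQUEST with id req-1060: 2024-08-20 14:06:44.191
2. Find RESPONSE with id req-1060: 2024-08-20 14:06:44.537
3. Latency: 2024-08-20 14:06:44.537 - 2024-08-20 14:06:44.191 = 346ms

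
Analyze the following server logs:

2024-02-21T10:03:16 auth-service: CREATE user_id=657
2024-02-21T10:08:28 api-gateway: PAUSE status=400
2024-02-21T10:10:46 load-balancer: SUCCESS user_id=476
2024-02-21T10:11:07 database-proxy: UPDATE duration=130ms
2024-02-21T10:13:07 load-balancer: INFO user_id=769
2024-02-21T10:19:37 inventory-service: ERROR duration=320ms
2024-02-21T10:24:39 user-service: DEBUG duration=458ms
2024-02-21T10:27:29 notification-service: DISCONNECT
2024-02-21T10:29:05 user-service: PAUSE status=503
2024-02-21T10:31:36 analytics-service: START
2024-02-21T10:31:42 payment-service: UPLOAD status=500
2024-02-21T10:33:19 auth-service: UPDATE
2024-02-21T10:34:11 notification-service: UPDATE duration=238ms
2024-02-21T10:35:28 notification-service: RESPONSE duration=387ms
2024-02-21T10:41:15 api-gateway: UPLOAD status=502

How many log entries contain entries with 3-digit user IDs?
3

To find matching entries:

1. Pattern to match: entries with 3-digit user IDs
2. Scan each log entry for the pattern
3. Count matches: 3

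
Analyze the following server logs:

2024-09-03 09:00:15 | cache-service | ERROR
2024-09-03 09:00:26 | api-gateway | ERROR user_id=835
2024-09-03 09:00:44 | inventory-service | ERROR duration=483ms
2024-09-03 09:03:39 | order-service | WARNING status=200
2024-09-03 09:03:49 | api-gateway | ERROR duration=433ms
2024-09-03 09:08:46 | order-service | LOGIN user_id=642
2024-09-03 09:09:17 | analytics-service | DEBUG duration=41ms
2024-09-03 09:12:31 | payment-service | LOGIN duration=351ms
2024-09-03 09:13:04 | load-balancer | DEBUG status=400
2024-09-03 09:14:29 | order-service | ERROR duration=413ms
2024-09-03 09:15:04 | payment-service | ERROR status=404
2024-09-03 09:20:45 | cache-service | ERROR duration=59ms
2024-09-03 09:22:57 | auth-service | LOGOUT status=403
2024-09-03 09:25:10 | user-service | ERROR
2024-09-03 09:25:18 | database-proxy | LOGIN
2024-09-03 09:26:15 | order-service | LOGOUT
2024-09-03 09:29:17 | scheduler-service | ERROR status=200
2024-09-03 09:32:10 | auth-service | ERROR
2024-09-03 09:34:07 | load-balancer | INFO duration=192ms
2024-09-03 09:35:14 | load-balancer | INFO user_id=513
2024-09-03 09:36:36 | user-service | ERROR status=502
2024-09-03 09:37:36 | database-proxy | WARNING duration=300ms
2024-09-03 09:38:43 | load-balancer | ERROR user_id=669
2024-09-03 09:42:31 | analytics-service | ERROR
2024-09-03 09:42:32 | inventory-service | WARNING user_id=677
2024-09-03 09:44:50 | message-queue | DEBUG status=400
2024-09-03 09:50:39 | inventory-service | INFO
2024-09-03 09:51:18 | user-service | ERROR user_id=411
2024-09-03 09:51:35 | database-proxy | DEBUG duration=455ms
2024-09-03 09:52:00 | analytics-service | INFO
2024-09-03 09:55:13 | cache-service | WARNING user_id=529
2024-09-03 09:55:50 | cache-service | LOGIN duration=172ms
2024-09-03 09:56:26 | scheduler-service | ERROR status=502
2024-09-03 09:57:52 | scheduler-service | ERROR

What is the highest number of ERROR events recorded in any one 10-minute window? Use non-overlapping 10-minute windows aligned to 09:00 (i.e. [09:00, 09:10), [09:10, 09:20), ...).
4

To find the burst window:

1. Divide the log period into non-overlapping 10-minute windows starting at 09:00
2. Count ERROR events in each window
3. Find the window with maximum count
4. Maximum events in a window: 4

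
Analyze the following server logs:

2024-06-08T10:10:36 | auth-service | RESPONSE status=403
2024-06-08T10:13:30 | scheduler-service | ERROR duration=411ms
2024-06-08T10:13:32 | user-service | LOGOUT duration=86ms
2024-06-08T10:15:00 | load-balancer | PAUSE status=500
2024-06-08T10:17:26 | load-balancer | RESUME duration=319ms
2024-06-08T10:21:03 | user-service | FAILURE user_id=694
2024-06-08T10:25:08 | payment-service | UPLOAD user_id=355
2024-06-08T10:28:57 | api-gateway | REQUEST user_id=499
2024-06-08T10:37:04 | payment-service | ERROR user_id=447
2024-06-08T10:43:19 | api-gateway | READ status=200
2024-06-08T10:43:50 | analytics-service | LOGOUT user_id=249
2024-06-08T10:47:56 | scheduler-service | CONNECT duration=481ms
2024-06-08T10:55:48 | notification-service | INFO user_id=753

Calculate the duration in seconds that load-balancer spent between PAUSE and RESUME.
146

To calculate state duration:

1. Find PAUSE event for load-balancer: 2024-06-08T10:15:00
2. Find RESUME event for load-balancer: 2024-06-08T10:17:26
3. Calculate duration: 2024-06-08T10:17:26 - 2024-06-08T10:15:00 = 146 seconds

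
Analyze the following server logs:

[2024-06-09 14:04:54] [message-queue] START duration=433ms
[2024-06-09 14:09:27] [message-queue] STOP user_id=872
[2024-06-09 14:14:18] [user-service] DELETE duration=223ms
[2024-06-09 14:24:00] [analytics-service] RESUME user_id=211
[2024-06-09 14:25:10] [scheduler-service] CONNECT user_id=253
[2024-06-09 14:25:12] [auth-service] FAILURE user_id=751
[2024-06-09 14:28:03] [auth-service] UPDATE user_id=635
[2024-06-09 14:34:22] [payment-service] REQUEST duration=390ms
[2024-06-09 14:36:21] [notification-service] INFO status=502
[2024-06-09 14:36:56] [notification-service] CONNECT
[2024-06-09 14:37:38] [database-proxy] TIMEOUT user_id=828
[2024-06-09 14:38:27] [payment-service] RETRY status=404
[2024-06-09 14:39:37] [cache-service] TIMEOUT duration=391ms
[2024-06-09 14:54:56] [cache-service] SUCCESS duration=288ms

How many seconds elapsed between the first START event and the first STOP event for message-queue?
273

To find the time between events:

1. Locate the first START event for message-queue: 2024-06-09 14:04:54
2. Locate the first STOP event for message-queue: 2024-06-09 14:09:27
3. Calculate the difference: 2024-06-09 14:09:27 - 2024-06-09 14:04:54 = 273 seconds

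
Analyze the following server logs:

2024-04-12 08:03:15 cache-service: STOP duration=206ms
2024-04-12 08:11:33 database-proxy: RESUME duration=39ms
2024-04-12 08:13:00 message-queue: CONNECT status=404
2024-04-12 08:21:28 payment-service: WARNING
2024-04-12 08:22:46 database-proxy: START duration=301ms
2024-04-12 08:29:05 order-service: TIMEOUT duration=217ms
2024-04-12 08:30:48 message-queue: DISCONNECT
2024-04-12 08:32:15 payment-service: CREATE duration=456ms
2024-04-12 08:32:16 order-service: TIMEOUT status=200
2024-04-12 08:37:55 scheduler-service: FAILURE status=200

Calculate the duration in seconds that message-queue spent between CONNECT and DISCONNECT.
1068

To calculate state duration:

1. Find CONNECT event for message-queue: 2024-04-12 08:13:00
2. Find DISCONNECT event for message-queue: 2024-04-12 08:30:48
3. Calculate duration: 2024-04-12 08:30:48 - 2024-04-12 08:13:00 = 1068 seconds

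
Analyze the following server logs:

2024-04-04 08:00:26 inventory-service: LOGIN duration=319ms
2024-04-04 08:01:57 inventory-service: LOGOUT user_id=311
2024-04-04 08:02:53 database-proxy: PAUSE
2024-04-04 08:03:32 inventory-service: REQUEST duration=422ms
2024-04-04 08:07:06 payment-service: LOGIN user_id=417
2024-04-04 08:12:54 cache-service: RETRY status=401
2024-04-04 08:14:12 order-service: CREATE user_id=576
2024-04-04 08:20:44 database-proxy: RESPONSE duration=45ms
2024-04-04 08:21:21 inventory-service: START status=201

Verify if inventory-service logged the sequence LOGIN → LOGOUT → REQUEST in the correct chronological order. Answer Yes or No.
Yes

To verify sequence order:

1. Find all events in sequence LOGIN → LOGOUT → REQUEST for inventory-service
2. Extract their timestamps
3. Check if timestamps are in ascending order
4. Result: Yes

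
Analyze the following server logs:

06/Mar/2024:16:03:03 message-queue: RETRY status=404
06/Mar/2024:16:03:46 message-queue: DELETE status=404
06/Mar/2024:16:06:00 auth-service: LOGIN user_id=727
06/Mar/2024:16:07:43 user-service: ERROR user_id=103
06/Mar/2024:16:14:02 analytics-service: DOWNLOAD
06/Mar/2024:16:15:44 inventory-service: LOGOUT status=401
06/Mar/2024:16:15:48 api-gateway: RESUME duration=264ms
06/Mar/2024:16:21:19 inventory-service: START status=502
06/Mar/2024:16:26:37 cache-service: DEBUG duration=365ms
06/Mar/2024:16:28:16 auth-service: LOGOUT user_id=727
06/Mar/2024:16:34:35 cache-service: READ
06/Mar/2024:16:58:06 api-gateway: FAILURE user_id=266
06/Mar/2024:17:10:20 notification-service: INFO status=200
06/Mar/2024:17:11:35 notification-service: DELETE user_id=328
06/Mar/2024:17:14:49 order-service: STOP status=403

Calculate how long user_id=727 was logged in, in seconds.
1336

To calculate session duration:

1. Find LOGIN event for user_id=727: 06/Mar/2024:16:06:00
2. Find LOGOUT event for user_id=727: 06/Mar/2024:16:28:16
3. Session duration: 06/Mar/2024:16:28:16 - 06/Mar/2024:16:06:00 = 1336 seconds (22 minutes)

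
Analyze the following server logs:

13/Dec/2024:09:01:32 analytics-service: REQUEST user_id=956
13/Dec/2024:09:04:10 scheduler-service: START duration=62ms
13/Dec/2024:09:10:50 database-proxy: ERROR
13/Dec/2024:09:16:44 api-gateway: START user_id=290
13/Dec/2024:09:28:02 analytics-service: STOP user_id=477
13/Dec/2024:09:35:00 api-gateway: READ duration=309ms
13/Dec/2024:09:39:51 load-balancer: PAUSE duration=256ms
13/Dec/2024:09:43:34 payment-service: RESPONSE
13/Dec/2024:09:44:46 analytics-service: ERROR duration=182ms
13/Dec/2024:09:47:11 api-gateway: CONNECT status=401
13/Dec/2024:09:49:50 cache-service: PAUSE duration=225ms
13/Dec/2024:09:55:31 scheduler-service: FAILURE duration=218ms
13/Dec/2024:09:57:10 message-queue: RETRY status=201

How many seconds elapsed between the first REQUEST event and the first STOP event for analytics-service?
1590

To find the time between events:

1. Locate the first REQUEST event for analytics-service: 13/Dec/2024:09:01:32
2. Locate the first STOP event for analytics-service: 13/Dec/2024:09:28:02
3. Calculate the difference: 13/Dec/2024:09:28:02 - 13/Dec/2024:09:01:32 = 1590 seconds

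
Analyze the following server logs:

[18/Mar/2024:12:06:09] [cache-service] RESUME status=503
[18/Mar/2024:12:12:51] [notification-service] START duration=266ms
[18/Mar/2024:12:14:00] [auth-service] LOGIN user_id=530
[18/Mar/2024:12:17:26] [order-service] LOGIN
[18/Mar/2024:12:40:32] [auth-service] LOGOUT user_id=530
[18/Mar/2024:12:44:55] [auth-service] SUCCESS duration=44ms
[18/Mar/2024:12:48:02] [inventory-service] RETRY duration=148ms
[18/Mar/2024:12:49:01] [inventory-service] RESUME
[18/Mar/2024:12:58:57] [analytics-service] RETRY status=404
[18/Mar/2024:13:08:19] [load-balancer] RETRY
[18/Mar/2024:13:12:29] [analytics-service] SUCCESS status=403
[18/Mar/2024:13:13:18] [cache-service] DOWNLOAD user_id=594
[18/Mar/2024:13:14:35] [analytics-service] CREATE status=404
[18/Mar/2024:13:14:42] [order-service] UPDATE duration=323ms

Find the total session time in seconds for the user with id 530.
1592

To calculate session duration:

1. Find LOGIN event for user_id=530: 18/Mar/2024:12:14:00
2. Find LOGOUT event for user_id=530: 18/Mar/2024:12:40:32
3. Session duration: 18/Mar/2024:12:40:32 - 18/Mar/2024:12:14:00 = 1592 seconds (26 minutes)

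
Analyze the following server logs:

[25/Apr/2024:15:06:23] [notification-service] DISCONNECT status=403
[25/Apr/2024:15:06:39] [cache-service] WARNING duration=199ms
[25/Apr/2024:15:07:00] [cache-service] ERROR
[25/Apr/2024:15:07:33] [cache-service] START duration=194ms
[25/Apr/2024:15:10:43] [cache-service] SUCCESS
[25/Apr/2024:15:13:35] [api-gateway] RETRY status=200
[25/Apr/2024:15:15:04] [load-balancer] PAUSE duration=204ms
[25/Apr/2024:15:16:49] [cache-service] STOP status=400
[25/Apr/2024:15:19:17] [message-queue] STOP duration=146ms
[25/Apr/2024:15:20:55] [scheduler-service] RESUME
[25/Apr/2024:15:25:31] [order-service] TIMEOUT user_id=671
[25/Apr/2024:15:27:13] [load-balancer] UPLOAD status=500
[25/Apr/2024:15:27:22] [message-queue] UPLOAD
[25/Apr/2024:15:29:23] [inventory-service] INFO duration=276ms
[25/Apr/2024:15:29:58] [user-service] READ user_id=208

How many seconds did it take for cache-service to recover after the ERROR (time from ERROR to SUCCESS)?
223

To calculate recovery time:

1. Find ERROR event for cache-service: 25/Apr/2024:15:07:00
2. Find next SUCCESS event for cache-service: 25/Apr/2024:15:10:43
3. Recovery time: 25/Apr/2024:15:10:43 - 25/Apr/2024:15:07:00 = 223 seconds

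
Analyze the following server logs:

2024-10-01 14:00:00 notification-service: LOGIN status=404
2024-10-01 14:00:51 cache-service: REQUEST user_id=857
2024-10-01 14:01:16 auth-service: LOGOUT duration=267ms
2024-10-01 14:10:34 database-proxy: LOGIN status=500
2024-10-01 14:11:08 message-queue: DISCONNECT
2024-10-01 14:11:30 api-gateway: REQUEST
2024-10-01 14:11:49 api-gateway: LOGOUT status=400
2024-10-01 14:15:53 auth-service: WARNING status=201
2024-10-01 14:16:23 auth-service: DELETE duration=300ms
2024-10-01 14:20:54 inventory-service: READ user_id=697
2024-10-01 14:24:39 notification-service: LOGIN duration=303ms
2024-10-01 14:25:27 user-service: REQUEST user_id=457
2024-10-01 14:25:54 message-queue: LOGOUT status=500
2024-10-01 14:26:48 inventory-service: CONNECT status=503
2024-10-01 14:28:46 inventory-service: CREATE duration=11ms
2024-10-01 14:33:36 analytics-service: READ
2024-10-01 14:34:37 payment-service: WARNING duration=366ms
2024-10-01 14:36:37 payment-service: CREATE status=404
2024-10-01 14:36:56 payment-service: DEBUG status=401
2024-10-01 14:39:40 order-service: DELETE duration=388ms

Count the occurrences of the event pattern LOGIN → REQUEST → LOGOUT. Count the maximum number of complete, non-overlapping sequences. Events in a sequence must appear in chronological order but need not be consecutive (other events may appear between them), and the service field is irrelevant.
3

To count sequences:

1. Look for pattern: LOGIN → REQUEST → LOGOUT
2. Greedily scan the log in chronological order, matching each sequence element in turn (ignoring service)
3. Each time the full pattern completes, increment the count and restart matching from the next event
4. Complete non-overlapping sequences found: 3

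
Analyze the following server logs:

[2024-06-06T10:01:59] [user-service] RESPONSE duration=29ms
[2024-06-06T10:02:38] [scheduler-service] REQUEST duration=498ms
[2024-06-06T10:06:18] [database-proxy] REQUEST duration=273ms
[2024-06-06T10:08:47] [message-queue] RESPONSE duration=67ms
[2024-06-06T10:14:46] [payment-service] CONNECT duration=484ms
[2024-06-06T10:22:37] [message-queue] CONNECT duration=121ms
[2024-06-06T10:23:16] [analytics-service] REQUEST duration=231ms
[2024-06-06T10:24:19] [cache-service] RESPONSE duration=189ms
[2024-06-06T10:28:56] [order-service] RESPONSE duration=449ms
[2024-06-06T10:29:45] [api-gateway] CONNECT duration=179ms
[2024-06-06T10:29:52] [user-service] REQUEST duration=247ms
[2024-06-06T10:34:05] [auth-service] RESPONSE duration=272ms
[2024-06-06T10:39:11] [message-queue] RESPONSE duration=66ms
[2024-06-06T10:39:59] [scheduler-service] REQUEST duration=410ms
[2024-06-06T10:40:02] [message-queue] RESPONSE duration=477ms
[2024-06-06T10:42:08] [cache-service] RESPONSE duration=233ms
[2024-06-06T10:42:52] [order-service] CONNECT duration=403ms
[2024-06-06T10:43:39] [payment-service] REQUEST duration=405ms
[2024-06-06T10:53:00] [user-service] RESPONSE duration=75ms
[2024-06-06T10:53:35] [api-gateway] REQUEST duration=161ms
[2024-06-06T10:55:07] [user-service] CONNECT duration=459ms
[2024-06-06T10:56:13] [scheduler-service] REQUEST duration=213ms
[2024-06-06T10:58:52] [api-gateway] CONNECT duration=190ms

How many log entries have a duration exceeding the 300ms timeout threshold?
8

To count timeouts:

1. Threshold: 300ms
2. Extract duration from each log entry
3. Count entries where duration > 300
4. Timeout count: 8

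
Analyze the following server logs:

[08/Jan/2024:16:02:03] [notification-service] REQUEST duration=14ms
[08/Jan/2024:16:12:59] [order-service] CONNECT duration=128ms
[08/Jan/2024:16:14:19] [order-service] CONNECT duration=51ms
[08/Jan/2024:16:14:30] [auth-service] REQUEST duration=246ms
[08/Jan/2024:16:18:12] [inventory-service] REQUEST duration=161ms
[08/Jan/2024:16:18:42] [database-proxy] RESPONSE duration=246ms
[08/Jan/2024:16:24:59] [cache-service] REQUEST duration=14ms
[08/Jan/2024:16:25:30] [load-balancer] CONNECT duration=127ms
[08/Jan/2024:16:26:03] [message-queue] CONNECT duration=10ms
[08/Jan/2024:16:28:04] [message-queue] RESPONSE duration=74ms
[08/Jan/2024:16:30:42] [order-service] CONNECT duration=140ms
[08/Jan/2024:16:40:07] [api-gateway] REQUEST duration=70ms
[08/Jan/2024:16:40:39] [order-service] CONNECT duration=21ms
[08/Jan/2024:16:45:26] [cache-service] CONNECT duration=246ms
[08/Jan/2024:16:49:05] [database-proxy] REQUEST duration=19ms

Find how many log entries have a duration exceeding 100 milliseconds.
7

To count timeouts:

1. Threshold: 100ms
2. Extract duration from each log entry
3. Count entries where duration > 100
4. Timeout count: 7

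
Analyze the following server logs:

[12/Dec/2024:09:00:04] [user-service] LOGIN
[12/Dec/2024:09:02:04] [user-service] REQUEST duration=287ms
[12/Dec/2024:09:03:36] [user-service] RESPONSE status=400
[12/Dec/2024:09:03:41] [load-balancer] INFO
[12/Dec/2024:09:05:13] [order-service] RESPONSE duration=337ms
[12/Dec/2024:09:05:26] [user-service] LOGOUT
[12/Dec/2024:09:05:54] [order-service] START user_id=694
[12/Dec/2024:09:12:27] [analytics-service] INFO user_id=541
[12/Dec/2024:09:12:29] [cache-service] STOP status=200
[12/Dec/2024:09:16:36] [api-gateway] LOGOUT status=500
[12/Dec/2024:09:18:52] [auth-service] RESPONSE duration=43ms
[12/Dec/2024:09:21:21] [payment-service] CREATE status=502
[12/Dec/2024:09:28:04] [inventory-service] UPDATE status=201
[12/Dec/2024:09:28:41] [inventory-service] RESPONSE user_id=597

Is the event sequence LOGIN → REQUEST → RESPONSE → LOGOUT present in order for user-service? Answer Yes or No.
Yes

To verify sequence order:

1. Find all events in sequence LOGIN → REQUEST → RESPONSE → LOGOUT for user-service
2. Extract their timestamps
3. Check if timestamps are in ascending order
4. Result: Yes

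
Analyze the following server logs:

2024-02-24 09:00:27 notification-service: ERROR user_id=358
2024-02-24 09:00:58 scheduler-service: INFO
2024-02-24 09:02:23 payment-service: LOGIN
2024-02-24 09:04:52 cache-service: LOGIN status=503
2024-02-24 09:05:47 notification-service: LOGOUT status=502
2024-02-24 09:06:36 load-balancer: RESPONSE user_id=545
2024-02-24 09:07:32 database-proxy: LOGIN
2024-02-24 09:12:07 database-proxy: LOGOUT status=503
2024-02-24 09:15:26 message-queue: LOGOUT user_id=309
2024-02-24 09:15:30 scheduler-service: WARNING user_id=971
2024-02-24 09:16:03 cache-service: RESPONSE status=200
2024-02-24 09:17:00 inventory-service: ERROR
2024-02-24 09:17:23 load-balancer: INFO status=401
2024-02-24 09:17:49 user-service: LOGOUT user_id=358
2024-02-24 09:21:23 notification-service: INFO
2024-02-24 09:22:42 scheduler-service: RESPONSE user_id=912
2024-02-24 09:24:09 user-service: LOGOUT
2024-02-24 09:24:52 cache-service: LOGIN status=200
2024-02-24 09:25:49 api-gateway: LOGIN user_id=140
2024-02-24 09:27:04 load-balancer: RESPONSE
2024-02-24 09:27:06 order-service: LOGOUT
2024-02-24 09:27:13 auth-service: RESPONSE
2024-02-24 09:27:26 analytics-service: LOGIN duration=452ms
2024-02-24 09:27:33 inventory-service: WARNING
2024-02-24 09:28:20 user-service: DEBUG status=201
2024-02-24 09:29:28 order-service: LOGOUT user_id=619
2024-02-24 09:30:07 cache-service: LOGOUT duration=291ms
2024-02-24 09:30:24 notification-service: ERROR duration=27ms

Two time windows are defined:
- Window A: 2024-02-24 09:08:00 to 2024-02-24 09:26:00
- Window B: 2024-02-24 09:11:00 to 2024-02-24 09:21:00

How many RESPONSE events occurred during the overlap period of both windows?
1

To find overlap events:

1. Window A: 2024-02-24 09:08:00 to 2024-02-24 09:26:00
2. Window B: 2024-02-24 09:11:00 to 2024-02-24 09:21:00
3. Overlap period: 2024-02-24 09:11:00 to 2024-02-24 09:21:00
4. Count RESPONSE events in overlap: 1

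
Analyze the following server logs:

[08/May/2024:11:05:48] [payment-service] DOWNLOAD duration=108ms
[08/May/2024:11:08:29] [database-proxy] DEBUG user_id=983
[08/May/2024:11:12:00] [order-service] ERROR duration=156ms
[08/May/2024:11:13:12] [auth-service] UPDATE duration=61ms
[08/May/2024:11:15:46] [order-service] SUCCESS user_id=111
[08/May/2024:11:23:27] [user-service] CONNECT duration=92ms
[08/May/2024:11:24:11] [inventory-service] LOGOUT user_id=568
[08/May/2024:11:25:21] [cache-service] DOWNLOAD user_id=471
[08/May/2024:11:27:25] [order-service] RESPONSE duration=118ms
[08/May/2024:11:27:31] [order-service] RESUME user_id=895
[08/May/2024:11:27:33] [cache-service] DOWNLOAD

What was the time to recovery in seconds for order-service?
226

To calculate recovery time:

1. Find ERROR event for order-service: 08/May/2024:11:12:00
2. Find next SUCCESS event for order-service: 08/May/2024:11:15:46
3. Recovery time: 08/May/2024:11:15:46 - 08/May/2024:11:12:00 = 226 seconds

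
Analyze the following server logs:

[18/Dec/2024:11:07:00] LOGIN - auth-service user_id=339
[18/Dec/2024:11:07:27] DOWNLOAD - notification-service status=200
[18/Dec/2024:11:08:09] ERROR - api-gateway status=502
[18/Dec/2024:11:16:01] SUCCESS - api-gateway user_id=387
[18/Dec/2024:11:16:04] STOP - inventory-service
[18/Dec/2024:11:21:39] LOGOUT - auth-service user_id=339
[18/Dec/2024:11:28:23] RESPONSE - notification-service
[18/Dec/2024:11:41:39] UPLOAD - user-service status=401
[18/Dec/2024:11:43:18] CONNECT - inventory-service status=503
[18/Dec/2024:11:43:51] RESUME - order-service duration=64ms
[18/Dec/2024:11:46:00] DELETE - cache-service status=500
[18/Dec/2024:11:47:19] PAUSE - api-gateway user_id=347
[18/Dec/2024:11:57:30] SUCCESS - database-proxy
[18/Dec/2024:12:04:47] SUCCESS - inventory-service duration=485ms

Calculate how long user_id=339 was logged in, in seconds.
879

To calculate session duration:

1. Find LOGIN event for user_id=339: 18/Dec/2024:11:07:00
2. Find LOGOUT event for user_id=339: 18/Dec/2024:11:21:39
3. Session duration: 18/Dec/2024:11:21:39 - 18/Dec/2024:11:07:00 = 879 seconds (14 minutes)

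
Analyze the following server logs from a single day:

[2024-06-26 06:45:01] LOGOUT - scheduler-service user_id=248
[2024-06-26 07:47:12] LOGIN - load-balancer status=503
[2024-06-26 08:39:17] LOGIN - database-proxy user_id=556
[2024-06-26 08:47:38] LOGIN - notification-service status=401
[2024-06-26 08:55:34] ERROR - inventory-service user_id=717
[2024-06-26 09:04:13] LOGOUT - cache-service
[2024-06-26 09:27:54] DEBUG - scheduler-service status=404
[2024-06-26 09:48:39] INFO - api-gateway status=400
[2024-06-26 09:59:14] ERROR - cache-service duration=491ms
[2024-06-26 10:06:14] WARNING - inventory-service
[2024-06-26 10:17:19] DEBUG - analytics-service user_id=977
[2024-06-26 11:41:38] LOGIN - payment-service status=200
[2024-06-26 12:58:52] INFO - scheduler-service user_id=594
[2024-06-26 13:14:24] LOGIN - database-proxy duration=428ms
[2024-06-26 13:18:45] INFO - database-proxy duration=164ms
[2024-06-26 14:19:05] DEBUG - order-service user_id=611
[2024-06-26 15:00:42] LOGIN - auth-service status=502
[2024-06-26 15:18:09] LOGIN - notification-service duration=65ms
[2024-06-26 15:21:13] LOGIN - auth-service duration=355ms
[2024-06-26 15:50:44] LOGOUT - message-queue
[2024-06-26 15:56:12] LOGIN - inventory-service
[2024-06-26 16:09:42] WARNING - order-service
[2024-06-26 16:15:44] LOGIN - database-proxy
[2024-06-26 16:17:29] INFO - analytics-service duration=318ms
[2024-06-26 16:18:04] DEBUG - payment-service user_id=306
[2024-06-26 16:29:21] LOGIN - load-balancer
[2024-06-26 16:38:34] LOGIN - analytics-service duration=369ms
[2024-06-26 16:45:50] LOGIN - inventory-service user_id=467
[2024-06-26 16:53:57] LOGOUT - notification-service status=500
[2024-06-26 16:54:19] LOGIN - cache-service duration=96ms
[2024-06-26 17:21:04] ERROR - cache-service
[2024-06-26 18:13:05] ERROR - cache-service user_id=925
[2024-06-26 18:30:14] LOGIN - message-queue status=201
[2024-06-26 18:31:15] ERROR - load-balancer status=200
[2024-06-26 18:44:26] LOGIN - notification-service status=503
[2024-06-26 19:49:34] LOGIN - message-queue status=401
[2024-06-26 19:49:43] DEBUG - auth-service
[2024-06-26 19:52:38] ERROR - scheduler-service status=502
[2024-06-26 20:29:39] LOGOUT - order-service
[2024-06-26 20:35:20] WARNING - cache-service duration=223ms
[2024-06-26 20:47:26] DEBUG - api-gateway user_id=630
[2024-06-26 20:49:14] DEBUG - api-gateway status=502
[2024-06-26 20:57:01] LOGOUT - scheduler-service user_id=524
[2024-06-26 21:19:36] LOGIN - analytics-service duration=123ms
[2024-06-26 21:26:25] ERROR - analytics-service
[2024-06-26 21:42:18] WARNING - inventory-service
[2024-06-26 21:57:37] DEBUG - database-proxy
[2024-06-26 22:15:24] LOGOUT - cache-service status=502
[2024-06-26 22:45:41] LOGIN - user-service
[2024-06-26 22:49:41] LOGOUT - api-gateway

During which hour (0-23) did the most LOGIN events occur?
16

To find the peak hour:

1. Group all LOGIN events by hour
2. Count events in each hour
3. Find hour with maximum count
4. Peak hour: 16 (with 5 events)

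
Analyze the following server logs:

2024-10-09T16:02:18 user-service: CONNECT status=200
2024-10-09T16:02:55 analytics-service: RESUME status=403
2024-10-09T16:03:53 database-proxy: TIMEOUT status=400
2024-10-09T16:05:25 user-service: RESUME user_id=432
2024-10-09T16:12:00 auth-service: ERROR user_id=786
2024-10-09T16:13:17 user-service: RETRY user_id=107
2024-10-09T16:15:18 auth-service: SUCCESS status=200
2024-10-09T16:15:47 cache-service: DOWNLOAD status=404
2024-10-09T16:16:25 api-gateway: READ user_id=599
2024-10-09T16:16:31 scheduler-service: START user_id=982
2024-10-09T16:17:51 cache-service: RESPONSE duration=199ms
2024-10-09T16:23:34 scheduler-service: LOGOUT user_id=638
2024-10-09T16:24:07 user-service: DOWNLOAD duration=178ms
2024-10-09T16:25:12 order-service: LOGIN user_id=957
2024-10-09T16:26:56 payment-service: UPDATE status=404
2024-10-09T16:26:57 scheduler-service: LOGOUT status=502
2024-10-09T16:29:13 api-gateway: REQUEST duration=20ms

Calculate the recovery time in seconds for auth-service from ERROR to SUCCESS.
198

To calculate recovery time:

1. Find ERROR event for auth-service: 2024-10-09T16:12:00
2. Find next SUCCESS event for auth-service: 2024-10-09T16:15:18
3. Recovery time: 2024-10-09T16:15:18 - 2024-10-09T16:12:00 = 198 seconds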